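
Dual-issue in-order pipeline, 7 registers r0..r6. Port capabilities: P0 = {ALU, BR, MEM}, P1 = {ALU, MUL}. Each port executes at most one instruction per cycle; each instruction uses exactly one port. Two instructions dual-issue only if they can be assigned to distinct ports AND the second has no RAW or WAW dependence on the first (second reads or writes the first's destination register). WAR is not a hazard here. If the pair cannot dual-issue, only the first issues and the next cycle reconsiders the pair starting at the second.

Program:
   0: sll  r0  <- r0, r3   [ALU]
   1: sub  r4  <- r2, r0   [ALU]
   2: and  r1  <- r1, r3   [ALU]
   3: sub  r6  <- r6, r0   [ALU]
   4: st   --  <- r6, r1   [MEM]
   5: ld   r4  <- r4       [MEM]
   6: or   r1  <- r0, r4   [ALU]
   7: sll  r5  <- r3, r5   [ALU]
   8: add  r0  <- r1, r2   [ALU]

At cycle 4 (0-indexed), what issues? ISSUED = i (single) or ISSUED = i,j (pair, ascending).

ISSUED = 5

t=0 i0:sll.ALU ; RAW r0
t=1 i1,i2:sub.ALU;and.ALU ; pair
t=2 i3:sub.ALU ; RAW r6
t=3 i4:st.MEM ; no-port MEM/MEM
t=4 i5:ld.MEM ; RAW r4
t=5 i6,i7:or.ALU;sll.ALU ; pair
t=6 i8:add.ALU ; tail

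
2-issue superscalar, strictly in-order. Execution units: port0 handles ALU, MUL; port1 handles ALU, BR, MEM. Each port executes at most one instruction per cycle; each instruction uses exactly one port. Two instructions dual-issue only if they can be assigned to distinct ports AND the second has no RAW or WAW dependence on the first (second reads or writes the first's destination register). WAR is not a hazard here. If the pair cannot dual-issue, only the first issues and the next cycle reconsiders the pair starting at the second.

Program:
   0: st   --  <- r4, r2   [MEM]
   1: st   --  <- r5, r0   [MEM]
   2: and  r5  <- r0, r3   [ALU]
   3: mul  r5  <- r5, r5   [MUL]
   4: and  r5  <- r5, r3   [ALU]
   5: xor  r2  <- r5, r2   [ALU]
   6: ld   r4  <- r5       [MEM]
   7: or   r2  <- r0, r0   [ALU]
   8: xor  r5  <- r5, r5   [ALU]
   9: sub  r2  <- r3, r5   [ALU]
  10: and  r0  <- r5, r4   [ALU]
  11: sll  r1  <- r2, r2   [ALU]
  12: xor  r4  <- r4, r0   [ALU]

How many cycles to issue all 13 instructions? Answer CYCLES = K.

#0 head=0: st.MEM i0 no-port MEM/MEM
#1 head=1: st.MEM;and.ALU i1,i2 pair
#2 head=3: mul.MUL i3 RAW+WAW r5
#3 head=4: and.ALU i4 RAW r5
#4 head=5: xor.ALU;ld.MEM i5,i6 pair
#5 head=7: or.ALU;xor.ALU i7,i8 pair
#6 head=9: sub.ALU;and.ALU i9,i10 pair
#7 head=11: sll.ALU;xor.ALU i11,i12 pair

CYCLES = 8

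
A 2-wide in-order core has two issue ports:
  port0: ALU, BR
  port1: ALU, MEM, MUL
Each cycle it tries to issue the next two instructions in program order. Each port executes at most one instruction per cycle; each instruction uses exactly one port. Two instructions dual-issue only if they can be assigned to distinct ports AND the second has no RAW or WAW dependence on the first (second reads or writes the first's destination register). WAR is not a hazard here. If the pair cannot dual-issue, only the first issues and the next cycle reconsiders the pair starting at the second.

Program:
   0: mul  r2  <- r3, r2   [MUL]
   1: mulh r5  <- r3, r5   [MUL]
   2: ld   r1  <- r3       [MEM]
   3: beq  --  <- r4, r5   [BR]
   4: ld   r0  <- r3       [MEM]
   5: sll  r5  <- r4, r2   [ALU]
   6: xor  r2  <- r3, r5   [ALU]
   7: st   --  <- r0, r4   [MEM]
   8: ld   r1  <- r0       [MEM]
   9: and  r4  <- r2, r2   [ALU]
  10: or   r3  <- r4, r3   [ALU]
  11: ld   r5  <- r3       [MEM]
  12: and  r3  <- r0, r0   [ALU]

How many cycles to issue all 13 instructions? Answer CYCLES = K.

CYCLES = 8

t=0 i0:mul ; no-port MUL/MUL
t=1 i1:mulh ; no-port MUL/MEM
t=2 i2,i3:ld+beq ; pair
t=3 i4,i5:ld+sll ; pair
t=4 i6,i7:xor+st ; pair
t=5 i8,i9:ld+and ; pair
t=6 i10:or ; RAW r3
t=7 i11,i12:ld+and ; pair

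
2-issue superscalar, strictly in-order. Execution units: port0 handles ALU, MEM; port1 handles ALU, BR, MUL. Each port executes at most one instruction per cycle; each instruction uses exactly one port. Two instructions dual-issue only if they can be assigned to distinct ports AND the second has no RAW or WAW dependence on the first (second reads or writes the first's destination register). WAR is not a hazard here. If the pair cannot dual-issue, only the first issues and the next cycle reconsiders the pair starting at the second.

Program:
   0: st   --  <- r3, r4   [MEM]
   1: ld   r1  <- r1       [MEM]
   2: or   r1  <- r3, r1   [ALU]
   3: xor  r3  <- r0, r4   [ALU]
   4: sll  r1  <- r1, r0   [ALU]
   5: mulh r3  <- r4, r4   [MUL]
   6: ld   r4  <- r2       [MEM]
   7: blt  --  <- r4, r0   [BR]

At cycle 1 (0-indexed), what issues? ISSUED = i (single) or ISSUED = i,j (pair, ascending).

ISSUED = 1

t=0 i0:st ; no-port MEM/MEM
t=1 i1:ld ; RAW+WAW r1
t=2 i2,i3:or+xor ; dual
t=3 i4,i5:sll+mulh ; dual
t=4 i6:ld ; RAW r4
t=5 i7:blt ; tail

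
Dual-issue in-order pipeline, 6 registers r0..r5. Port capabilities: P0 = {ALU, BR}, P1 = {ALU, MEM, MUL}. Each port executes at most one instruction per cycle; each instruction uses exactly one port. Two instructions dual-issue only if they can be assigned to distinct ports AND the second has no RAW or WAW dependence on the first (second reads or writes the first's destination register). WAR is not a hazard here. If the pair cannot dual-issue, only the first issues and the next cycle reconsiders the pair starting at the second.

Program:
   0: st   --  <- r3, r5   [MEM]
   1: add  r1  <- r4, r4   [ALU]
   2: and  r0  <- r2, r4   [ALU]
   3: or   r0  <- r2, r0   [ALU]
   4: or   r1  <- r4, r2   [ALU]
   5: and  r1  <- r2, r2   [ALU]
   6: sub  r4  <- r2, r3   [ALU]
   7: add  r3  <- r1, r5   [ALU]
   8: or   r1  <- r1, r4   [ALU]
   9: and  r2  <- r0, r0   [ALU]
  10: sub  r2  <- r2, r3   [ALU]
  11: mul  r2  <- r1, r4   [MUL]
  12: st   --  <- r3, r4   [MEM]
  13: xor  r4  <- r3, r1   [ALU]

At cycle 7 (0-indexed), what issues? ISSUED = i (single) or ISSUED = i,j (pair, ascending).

ISSUED = 11

[0] i0+i1  st.MEM add.ALU  -- dual
[1] i2  and.ALU  -- RAW+WAW r0
[2] i3+i4  or.ALU or.ALU  -- dual
[3] i5+i6  and.ALU sub.ALU  -- dual
[4] i7+i8  add.ALU or.ALU  -- dual
[5] i9  and.ALU  -- RAW+WAW r2
[6] i10  sub.ALU  -- WAW r2
[7] i11  mul.MUL  -- no-port MUL/MEM
[8] i12+i13  st.MEM xor.ALU  -- dual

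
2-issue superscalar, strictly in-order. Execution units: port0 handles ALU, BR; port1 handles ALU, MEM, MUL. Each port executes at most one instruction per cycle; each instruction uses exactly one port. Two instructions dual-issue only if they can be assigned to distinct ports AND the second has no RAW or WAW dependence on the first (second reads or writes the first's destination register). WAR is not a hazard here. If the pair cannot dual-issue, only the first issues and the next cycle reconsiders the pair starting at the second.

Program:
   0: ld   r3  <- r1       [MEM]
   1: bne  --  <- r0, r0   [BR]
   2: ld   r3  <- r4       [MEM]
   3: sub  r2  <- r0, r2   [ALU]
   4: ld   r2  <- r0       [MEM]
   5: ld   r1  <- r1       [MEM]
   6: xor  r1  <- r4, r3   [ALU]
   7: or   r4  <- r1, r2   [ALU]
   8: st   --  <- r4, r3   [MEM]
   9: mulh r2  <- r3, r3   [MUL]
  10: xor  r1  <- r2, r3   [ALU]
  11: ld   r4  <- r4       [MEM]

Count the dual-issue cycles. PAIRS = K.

PAIRS = 3

[0] i0/i1  ld+bne  -- dual
[1] i2/i3  ld+sub  -- dual
[2] i4  ld  -- no-port MEM/MEM
[3] i5  ld  -- WAW r1
[4] i6  xor  -- RAW r1
[5] i7  or  -- RAW r4
[6] i8  st  -- no-port MEM/MUL
[7] i9  mulh  -- RAW r2
[8] i10/i11  xor+ld  -- dual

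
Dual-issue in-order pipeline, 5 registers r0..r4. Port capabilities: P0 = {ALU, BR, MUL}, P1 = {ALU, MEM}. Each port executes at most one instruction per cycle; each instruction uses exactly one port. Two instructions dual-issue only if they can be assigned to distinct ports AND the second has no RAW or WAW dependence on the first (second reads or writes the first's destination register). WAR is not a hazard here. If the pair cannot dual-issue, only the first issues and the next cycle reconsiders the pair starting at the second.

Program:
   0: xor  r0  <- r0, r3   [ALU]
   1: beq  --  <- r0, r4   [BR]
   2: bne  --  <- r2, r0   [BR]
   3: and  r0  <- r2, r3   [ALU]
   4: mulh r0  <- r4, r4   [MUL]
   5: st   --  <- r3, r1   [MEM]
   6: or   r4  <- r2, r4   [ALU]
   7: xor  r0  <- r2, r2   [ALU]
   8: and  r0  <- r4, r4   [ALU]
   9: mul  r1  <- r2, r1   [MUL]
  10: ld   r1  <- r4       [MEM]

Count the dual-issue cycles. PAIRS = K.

PAIRS = 4

  cy0 -> i0 (xor.ALU) RAW r0
  cy1 -> i1 (beq.BR) no-port BR/BR
  cy2 -> i2,i3 (bne.BR/and.ALU) 2-wide
  cy3 -> i4,i5 (mulh.MUL/st.MEM) 2-wide
  cy4 -> i6,i7 (or.ALU/xor.ALU) 2-wide
  cy5 -> i8,i9 (and.ALU/mul.MUL) 2-wide
  cy6 -> i10 (ld.MEM) tail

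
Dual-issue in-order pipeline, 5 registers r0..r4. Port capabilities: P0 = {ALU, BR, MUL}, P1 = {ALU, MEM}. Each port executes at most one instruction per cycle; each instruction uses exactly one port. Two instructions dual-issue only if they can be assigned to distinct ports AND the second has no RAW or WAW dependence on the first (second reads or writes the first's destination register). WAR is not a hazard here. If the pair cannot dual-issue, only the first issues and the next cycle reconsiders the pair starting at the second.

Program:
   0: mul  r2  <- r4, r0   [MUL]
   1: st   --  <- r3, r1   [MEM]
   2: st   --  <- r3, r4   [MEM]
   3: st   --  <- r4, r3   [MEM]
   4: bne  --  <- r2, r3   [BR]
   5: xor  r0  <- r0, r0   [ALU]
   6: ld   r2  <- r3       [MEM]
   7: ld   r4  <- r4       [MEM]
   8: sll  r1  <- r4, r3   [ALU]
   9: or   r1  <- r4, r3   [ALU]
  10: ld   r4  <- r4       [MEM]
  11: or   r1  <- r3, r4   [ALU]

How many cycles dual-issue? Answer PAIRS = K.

PAIRS = 4

c0: i0&i1 mul st  pair
c1: i2 st  no-port MEM/MEM
c2: i3&i4 st bne  pair
c3: i5&i6 xor ld  pair
c4: i7 ld  RAW r4
c5: i8 sll  WAW r1
c6: i9&i10 or ld  pair
c7: i11 or  tail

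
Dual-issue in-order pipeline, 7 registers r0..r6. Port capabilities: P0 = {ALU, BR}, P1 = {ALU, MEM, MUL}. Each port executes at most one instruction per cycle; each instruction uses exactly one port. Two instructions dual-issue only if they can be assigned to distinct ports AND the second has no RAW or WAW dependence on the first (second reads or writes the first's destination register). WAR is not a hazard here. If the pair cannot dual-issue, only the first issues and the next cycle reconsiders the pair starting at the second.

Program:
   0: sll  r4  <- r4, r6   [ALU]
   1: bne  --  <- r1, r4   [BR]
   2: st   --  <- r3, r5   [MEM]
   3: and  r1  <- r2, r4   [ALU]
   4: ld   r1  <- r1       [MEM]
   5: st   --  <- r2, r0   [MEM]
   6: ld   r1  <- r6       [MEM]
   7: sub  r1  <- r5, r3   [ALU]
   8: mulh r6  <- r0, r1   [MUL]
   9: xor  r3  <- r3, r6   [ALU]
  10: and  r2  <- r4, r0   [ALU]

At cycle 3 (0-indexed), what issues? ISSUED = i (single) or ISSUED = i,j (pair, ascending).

ISSUED = 4

t=0 i0:sll.ALU ; RAW r4
t=1 i1/i2:bne.BR st.MEM ; dual
t=2 i3:and.ALU ; RAW+WAW r1
t=3 i4:ld.MEM ; no-port MEM/MEM
t=4 i5:st.MEM ; no-port MEM/MEM
t=5 i6:ld.MEM ; WAW r1
t=6 i7:sub.ALU ; RAW r1
t=7 i8:mulh.MUL ; RAW r6
t=8 i9/i10:xor.ALU and.ALU ; dual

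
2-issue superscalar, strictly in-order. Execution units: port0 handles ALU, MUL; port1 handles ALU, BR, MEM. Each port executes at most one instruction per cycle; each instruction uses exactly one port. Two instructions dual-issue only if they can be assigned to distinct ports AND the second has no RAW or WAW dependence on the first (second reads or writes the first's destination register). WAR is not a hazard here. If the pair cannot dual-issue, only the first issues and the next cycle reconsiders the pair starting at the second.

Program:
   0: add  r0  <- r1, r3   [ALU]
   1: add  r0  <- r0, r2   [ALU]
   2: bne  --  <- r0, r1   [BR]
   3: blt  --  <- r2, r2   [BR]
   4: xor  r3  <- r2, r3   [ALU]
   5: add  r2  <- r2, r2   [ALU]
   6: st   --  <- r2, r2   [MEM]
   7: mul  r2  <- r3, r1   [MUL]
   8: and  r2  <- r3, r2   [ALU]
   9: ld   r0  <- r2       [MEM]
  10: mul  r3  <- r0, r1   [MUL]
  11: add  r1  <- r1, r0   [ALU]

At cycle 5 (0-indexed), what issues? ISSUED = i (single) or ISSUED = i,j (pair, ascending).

ISSUED = 6,7

t=0 i0:add ; RAW+WAW r0
t=1 i1:add ; RAW r0
t=2 i2:bne ; no-port BR/BR
t=3 i3&i4:blt;xor ; pair
t=4 i5:add ; RAW r2
t=5 i6&i7:st;mul ; pair
t=6 i8:and ; RAW r2
t=7 i9:ld ; RAW r0
t=8 i10&i11:mul;add ; pair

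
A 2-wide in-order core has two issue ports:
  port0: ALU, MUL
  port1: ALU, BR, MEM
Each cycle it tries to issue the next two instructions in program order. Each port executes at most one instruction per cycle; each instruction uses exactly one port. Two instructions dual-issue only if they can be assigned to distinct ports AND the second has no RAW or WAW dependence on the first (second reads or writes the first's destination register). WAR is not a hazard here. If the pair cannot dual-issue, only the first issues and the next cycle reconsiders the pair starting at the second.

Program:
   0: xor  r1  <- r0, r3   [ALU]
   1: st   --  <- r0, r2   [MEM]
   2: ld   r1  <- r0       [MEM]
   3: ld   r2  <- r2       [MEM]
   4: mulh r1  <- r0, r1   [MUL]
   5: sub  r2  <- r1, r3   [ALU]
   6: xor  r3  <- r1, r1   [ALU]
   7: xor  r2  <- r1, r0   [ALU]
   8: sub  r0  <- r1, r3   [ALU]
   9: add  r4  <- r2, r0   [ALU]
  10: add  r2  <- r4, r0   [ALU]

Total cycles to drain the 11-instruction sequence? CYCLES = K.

CYCLES = 7

c0: i0,i1 xor st  2-wide
c1: i2 ld  no-port MEM/MEM
c2: i3,i4 ld mulh  2-wide
c3: i5,i6 sub xor  2-wide
c4: i7,i8 xor sub  2-wide
c5: i9 add  RAW r4
c6: i10 add  tail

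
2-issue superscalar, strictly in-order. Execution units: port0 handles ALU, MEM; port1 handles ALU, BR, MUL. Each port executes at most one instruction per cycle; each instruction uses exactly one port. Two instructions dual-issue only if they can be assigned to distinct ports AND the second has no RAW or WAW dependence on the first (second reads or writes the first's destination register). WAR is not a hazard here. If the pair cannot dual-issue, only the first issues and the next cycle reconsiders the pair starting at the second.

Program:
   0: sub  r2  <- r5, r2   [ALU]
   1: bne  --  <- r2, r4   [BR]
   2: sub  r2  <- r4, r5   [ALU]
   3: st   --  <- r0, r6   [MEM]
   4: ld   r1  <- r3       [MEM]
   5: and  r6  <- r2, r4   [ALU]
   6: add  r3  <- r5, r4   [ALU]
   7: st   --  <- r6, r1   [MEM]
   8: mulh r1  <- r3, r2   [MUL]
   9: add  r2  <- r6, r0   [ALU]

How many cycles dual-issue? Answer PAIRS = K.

t=0 i0:sub.ALU ; RAW r2
t=1 i1/i2:bne.BR sub.ALU ; pair
t=2 i3:st.MEM ; no-port MEM/MEM
t=3 i4/i5:ld.MEM and.ALU ; pair
t=4 i6/i7:add.ALU st.MEM ; pair
t=5 i8/i9:mulh.MUL add.ALU ; pair

PAIRS = 4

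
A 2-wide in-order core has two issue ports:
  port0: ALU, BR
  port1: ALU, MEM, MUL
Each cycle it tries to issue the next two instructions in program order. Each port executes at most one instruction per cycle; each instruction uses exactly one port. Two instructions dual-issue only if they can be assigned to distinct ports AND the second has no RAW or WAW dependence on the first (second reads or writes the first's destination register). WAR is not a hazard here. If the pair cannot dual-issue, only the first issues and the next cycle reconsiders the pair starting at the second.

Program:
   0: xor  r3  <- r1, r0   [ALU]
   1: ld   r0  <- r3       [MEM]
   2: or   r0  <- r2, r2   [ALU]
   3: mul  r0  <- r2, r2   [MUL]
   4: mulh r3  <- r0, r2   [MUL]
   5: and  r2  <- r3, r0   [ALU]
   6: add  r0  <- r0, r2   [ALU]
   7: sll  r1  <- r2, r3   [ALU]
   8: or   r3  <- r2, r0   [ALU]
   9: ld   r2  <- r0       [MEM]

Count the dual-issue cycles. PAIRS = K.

t=0 i0:xor.ALU ; RAW r3
t=1 i1:ld.MEM ; WAW r0
t=2 i2:or.ALU ; WAW r0
t=3 i3:mul.MUL ; no-port MUL/MUL
t=4 i4:mulh.MUL ; RAW r3
t=5 i5:and.ALU ; RAW r2
t=6 i6&i7:add.ALU;sll.ALU ; dual
t=7 i8&i9:or.ALU;ld.MEM ; dual

PAIRS = 2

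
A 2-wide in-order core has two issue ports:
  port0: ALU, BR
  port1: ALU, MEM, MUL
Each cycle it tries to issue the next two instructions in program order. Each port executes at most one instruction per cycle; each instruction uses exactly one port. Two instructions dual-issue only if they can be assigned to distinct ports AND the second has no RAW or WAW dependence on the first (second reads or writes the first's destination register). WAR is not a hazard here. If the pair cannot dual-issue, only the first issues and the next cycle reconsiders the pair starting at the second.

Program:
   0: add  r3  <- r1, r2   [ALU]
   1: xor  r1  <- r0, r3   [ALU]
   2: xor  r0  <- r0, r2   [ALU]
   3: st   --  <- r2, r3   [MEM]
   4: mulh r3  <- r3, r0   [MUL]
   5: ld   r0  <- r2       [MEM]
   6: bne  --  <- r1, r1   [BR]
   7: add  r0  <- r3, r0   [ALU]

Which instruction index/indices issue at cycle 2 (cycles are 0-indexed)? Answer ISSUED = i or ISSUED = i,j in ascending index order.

t=0 i0:add ; RAW r3
t=1 i1&i2:xor xor ; 2-wide
t=2 i3:st ; no-port MEM/MUL
t=3 i4:mulh ; no-port MUL/MEM
t=4 i5&i6:ld bne ; 2-wide
t=5 i7:add ; tail

ISSUED = 3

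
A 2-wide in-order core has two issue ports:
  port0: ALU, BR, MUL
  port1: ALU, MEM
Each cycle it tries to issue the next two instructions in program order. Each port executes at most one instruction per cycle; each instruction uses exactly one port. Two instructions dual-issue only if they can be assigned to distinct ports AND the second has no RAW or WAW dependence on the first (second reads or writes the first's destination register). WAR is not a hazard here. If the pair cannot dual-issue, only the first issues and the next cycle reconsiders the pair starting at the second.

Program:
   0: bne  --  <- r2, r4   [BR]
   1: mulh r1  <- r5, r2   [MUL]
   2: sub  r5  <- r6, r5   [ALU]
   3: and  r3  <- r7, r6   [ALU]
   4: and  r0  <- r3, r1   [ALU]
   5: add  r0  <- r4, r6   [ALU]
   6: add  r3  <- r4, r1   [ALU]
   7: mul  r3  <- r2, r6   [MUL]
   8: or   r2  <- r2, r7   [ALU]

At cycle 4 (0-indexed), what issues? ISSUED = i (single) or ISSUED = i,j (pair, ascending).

#0 head=0: bne i0 no-port BR/MUL
#1 head=1: mulh sub i1/i2 dual
#2 head=3: and i3 RAW r3
#3 head=4: and i4 WAW r0
#4 head=5: add add i5/i6 dual
#5 head=7: mul or i7/i8 dual

ISSUED = 5,6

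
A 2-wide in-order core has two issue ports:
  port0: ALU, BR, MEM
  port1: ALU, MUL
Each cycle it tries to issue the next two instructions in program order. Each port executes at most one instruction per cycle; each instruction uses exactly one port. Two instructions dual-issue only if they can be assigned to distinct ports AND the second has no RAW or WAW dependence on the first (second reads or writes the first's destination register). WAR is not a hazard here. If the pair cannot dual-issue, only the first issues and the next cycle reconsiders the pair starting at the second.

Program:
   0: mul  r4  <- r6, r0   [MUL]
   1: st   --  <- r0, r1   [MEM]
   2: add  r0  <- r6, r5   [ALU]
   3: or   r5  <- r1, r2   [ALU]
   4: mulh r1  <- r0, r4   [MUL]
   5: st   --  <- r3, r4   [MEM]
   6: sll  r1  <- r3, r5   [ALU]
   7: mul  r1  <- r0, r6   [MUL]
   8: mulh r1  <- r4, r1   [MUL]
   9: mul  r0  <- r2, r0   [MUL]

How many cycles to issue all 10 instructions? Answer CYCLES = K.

CYCLES = 7

#0 head=0: mul.MUL st.MEM i0+i1 2-wide
#1 head=2: add.ALU or.ALU i2+i3 2-wide
#2 head=4: mulh.MUL st.MEM i4+i5 2-wide
#3 head=6: sll.ALU i6 WAW r1
#4 head=7: mul.MUL i7 no-port MUL/MUL
#5 head=8: mulh.MUL i8 no-port MUL/MUL
#6 head=9: mul.MUL i9 tail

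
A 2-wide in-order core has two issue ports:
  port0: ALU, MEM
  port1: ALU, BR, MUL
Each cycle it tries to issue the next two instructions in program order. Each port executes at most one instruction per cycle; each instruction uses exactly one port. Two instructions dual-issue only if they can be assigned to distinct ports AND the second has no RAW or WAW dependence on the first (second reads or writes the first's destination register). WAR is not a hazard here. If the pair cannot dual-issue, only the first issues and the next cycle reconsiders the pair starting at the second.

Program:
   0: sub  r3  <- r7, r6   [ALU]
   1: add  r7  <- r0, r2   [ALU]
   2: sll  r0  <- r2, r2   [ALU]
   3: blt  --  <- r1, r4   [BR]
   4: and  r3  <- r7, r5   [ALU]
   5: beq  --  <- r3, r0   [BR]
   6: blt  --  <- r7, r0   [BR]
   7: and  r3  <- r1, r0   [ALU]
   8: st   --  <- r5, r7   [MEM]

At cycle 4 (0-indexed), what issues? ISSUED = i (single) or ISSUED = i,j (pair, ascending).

ISSUED = 6,7

c0: i0,i1 sub.ALU/add.ALU  dual
c1: i2,i3 sll.ALU/blt.BR  dual
c2: i4 and.ALU  RAW r3
c3: i5 beq.BR  no-port BR/BR
c4: i6,i7 blt.BR/and.ALU  dual
c5: i8 st.MEM  tail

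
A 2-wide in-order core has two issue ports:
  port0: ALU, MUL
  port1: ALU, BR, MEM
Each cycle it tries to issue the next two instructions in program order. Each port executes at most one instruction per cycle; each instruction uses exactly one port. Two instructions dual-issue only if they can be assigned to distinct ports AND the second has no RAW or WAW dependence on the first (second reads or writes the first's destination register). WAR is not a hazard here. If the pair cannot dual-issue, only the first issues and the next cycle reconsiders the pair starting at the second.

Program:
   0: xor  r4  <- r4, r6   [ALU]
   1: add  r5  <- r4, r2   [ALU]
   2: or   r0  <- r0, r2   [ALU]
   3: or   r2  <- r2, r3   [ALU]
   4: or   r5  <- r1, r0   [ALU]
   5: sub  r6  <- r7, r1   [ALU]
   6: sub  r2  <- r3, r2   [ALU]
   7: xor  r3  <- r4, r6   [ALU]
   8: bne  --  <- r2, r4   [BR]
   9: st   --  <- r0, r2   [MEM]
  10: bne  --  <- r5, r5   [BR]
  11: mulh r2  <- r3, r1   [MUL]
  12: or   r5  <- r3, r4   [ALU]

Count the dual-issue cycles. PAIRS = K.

PAIRS = 5

  cy0 -> i0 (xor) RAW r4
  cy1 -> i1&i2 (add+or) dual
  cy2 -> i3&i4 (or+or) dual
  cy3 -> i5&i6 (sub+sub) dual
  cy4 -> i7&i8 (xor+bne) dual
  cy5 -> i9 (st) no-port MEM/BR
  cy6 -> i10&i11 (bne+mulh) dual
  cy7 -> i12 (or) tail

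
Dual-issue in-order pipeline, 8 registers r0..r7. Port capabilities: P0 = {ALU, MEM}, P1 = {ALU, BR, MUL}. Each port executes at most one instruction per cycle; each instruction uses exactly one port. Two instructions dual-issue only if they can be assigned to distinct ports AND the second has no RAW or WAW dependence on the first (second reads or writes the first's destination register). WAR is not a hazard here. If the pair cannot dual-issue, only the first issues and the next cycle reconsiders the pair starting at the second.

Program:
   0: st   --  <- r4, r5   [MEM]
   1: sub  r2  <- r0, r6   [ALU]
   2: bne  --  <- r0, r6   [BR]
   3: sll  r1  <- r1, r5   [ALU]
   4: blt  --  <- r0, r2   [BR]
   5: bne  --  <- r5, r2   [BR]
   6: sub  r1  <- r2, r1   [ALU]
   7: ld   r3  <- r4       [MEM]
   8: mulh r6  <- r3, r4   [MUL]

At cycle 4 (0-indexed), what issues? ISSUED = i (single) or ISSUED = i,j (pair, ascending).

ISSUED = 7

0. st sub @i0+i1  | dual
1. bne sll @i2+i3  | dual
2. blt @i4  | no-port BR/BR
3. bne sub @i5+i6  | dual
4. ld @i7  | RAW r3
5. mulh @i8  | tail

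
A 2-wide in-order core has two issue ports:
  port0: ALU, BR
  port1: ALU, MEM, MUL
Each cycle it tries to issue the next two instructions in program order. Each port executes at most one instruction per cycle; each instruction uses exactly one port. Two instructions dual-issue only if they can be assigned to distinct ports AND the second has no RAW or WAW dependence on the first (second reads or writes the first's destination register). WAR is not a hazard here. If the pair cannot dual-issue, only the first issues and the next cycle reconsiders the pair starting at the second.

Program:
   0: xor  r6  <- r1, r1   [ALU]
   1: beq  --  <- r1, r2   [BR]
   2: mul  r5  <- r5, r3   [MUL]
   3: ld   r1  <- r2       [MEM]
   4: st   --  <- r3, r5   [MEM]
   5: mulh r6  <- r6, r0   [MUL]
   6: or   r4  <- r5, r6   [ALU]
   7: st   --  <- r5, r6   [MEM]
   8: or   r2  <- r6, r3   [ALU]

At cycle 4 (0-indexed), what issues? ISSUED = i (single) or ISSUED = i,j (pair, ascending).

#0 head=0: xor;beq i0/i1 2-wide
#1 head=2: mul i2 no-port MUL/MEM
#2 head=3: ld i3 no-port MEM/MEM
#3 head=4: st i4 no-port MEM/MUL
#4 head=5: mulh i5 RAW r6
#5 head=6: or;st i6/i7 2-wide
#6 head=8: or i8 tail

ISSUED = 5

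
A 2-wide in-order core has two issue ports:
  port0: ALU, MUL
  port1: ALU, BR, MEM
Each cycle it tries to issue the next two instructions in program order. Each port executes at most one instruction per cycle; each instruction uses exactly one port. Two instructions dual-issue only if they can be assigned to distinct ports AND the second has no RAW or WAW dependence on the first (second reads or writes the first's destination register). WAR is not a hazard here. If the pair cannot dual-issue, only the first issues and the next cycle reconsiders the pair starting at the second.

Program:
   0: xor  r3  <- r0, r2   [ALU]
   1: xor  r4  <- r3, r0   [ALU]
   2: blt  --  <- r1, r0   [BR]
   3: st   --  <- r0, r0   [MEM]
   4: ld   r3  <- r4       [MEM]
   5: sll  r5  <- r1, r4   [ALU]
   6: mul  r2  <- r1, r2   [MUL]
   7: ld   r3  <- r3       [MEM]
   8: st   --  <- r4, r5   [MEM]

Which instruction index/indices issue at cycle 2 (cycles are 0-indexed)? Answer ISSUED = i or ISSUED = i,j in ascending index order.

ISSUED = 3

  cy0 -> i0 (xor) RAW r3
  cy1 -> i1,i2 (xor blt) pair
  cy2 -> i3 (st) no-port MEM/MEM
  cy3 -> i4,i5 (ld sll) pair
  cy4 -> i6,i7 (mul ld) pair
  cy5 -> i8 (st) tail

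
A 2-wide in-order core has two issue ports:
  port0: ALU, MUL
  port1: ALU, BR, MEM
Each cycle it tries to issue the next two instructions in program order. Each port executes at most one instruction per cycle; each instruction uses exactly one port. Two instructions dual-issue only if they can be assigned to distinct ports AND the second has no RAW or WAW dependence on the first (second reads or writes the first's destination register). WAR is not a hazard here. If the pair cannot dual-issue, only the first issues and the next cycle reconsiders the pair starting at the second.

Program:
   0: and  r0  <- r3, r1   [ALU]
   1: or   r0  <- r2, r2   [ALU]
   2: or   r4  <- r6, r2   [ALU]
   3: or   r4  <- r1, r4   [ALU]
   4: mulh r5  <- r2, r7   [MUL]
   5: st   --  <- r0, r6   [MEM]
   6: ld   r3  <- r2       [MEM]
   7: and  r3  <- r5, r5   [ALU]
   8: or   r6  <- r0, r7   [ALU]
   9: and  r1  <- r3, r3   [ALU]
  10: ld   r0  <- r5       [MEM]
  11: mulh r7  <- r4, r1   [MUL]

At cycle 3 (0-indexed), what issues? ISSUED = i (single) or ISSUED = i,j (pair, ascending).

ISSUED = 5

#0 head=0: and i0 WAW r0
#1 head=1: or+or i1/i2 pair
#2 head=3: or+mulh i3/i4 pair
#3 head=5: st i5 no-port MEM/MEM
#4 head=6: ld i6 WAW r3
#5 head=7: and+or i7/i8 pair
#6 head=9: and+ld i9/i10 pair
#7 head=11: mulh i11 tail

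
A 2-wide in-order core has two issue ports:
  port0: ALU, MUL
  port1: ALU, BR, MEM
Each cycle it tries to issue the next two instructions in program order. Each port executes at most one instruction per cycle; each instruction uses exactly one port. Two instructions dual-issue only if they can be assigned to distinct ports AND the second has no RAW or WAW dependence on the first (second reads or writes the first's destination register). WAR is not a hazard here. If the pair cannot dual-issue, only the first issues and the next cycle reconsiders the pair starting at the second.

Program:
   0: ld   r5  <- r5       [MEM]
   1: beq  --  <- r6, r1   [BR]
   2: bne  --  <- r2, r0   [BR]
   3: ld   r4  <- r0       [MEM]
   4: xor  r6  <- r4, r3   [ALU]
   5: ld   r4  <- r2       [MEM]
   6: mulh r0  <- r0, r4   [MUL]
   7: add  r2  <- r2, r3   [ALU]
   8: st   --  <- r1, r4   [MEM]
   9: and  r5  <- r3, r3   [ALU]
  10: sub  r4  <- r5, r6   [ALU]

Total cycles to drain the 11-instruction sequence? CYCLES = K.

c0: i0 ld  no-port MEM/BR
c1: i1 beq  no-port BR/BR
c2: i2 bne  no-port BR/MEM
c3: i3 ld  RAW r4
c4: i4,i5 xor/ld  2-wide
c5: i6,i7 mulh/add  2-wide
c6: i8,i9 st/and  2-wide
c7: i10 sub  tail

CYCLES = 8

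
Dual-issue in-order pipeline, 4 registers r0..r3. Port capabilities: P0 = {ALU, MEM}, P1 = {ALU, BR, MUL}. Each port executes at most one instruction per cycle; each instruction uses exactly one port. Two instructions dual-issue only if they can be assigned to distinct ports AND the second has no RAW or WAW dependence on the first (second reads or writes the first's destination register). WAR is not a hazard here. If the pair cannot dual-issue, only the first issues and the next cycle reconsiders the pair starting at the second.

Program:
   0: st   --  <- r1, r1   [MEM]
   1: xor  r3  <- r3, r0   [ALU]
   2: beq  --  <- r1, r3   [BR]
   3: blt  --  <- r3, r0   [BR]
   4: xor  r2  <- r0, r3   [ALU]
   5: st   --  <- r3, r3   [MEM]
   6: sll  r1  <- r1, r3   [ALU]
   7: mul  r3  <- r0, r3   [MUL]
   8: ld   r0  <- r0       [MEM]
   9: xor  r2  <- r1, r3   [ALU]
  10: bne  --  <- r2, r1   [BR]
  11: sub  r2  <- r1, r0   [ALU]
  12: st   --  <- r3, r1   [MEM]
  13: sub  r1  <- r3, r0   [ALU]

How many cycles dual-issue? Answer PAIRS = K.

[0] i0/i1  st;xor  -- dual
[1] i2  beq  -- no-port BR/BR
[2] i3/i4  blt;xor  -- dual
[3] i5/i6  st;sll  -- dual
[4] i7/i8  mul;ld  -- dual
[5] i9  xor  -- RAW r2
[6] i10/i11  bne;sub  -- dual
[7] i12/i13  st;sub  -- dual

PAIRS = 6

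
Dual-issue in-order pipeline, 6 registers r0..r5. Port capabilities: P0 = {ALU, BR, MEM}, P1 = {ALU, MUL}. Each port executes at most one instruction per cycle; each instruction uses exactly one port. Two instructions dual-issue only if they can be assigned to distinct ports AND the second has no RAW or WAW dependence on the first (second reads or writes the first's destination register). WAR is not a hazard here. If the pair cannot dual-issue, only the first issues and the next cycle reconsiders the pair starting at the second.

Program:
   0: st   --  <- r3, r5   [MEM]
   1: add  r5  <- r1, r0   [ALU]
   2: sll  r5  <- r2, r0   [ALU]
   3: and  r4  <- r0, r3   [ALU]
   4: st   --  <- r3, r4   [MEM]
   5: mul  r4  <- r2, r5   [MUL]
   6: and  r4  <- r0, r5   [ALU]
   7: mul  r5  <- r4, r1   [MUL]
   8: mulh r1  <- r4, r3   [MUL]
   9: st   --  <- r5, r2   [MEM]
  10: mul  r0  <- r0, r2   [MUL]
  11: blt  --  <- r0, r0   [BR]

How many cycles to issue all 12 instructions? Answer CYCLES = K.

CYCLES = 8

#0 head=0: st.MEM/add.ALU i0/i1 2-wide
#1 head=2: sll.ALU/and.ALU i2/i3 2-wide
#2 head=4: st.MEM/mul.MUL i4/i5 2-wide
#3 head=6: and.ALU i6 RAW r4
#4 head=7: mul.MUL i7 no-port MUL/MUL
#5 head=8: mulh.MUL/st.MEM i8/i9 2-wide
#6 head=10: mul.MUL i10 RAW r0
#7 head=11: blt.BR i11 tail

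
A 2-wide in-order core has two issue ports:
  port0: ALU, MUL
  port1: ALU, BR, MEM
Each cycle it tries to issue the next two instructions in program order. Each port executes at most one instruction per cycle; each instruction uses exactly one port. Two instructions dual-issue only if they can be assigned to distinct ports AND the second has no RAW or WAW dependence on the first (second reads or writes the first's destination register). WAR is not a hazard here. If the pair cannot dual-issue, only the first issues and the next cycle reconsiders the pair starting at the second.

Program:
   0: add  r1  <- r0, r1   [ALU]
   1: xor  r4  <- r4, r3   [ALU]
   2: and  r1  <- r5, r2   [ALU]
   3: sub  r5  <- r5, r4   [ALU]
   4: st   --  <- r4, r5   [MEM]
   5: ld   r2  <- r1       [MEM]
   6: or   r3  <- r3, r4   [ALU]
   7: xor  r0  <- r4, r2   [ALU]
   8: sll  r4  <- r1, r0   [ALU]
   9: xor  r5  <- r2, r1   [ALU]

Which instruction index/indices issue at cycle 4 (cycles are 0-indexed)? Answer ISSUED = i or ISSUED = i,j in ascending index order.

  cy0 -> i0,i1 (add.ALU;xor.ALU) pair
  cy1 -> i2,i3 (and.ALU;sub.ALU) pair
  cy2 -> i4 (st.MEM) no-port MEM/MEM
  cy3 -> i5,i6 (ld.MEM;or.ALU) pair
  cy4 -> i7 (xor.ALU) RAW r0
  cy5 -> i8,i9 (sll.ALU;xor.ALU) pair

ISSUED = 7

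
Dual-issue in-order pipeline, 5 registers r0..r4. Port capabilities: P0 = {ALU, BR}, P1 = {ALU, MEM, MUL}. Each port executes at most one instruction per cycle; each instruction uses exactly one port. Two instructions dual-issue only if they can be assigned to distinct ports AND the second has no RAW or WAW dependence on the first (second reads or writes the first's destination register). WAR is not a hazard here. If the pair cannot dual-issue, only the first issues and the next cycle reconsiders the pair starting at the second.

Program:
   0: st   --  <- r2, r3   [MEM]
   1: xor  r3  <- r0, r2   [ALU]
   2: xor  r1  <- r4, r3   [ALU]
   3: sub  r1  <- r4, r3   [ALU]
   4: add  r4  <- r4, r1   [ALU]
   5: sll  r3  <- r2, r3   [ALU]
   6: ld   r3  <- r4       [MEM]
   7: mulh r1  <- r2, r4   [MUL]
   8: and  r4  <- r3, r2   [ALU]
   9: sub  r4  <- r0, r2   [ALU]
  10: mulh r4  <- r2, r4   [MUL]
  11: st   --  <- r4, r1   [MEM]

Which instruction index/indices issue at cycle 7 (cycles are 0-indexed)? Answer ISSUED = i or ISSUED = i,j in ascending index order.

t=0 i0,i1:st+xor ; dual
t=1 i2:xor ; WAW r1
t=2 i3:sub ; RAW r1
t=3 i4,i5:add+sll ; dual
t=4 i6:ld ; no-port MEM/MUL
t=5 i7,i8:mulh+and ; dual
t=6 i9:sub ; RAW+WAW r4
t=7 i10:mulh ; no-port MUL/MEM
t=8 i11:st ; tail

ISSUED = 10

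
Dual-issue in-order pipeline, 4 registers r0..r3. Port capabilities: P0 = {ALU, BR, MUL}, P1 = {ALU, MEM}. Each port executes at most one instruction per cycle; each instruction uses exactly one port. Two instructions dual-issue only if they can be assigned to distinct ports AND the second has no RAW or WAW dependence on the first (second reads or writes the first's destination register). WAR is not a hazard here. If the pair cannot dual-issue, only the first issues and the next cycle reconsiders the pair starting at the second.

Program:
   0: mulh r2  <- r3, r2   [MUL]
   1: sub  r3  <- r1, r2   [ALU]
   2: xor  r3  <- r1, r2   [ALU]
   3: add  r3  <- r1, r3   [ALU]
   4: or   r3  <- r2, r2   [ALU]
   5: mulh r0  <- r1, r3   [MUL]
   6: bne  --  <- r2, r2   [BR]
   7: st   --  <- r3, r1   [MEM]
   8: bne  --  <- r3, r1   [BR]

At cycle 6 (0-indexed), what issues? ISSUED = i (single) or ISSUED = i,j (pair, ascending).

ISSUED = 6,7

t=0 i0:mulh ; RAW r2
t=1 i1:sub ; WAW r3
t=2 i2:xor ; RAW+WAW r3
t=3 i3:add ; WAW r3
t=4 i4:or ; RAW r3
t=5 i5:mulh ; no-port MUL/BR
t=6 i6+i7:bne+st ; dual
t=7 i8:bne ; tail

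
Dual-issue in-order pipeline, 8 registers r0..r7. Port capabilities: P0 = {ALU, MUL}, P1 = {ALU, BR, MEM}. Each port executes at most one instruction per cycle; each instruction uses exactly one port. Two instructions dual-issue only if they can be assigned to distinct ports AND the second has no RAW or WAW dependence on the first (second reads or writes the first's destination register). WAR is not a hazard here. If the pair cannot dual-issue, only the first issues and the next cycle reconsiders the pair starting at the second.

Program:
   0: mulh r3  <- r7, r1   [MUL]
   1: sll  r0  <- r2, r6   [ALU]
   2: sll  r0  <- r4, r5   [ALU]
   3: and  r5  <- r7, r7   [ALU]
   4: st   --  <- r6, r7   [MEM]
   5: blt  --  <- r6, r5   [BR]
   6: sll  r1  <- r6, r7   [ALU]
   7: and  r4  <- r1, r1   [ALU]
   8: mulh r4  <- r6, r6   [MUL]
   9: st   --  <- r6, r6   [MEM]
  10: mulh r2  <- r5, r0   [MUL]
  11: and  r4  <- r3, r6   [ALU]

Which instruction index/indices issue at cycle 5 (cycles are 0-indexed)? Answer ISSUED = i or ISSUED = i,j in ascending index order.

#0 head=0: mulh sll i0,i1 pair
#1 head=2: sll and i2,i3 pair
#2 head=4: st i4 no-port MEM/BR
#3 head=5: blt sll i5,i6 pair
#4 head=7: and i7 WAW r4
#5 head=8: mulh st i8,i9 pair
#6 head=10: mulh and i10,i11 pair

ISSUED = 8,9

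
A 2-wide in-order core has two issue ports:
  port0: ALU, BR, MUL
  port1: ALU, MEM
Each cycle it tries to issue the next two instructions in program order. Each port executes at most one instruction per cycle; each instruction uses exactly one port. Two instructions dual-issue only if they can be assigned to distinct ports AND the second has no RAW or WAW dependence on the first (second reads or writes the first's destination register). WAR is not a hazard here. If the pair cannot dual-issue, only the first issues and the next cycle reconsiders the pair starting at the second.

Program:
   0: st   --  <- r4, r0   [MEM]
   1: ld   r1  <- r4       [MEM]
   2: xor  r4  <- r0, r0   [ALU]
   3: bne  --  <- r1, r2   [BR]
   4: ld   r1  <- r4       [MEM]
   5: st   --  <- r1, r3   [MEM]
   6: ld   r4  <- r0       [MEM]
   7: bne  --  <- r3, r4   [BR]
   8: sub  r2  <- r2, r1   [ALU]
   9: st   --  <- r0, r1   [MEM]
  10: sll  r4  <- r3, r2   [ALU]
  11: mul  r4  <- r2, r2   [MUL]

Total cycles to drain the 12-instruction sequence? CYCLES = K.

CYCLES = 8

[0] i0  st.MEM  -- no-port MEM/MEM
[1] i1,i2  ld.MEM/xor.ALU  -- dual
[2] i3,i4  bne.BR/ld.MEM  -- dual
[3] i5  st.MEM  -- no-port MEM/MEM
[4] i6  ld.MEM  -- RAW r4
[5] i7,i8  bne.BR/sub.ALU  -- dual
[6] i9,i10  st.MEM/sll.ALU  -- dual
[7] i11  mul.MUL  -- tail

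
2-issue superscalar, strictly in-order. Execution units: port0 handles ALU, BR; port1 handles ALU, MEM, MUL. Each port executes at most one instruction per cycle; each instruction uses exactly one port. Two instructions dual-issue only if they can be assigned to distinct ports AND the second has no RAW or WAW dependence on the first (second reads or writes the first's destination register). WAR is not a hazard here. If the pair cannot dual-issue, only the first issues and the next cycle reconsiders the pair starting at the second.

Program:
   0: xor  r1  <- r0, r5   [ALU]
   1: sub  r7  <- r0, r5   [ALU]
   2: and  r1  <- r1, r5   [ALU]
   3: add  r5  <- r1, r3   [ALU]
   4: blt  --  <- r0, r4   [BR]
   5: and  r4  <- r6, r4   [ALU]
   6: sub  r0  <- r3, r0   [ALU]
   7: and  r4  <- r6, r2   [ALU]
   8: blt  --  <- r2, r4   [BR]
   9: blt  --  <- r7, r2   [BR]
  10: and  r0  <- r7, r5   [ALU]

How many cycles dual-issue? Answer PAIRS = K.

c0: i0,i1 xor.ALU/sub.ALU  dual
c1: i2 and.ALU  RAW r1
c2: i3,i4 add.ALU/blt.BR  dual
c3: i5,i6 and.ALU/sub.ALU  dual
c4: i7 and.ALU  RAW r4
c5: i8 blt.BR  no-port BR/BR
c6: i9,i10 blt.BR/and.ALU  dual

PAIRS = 4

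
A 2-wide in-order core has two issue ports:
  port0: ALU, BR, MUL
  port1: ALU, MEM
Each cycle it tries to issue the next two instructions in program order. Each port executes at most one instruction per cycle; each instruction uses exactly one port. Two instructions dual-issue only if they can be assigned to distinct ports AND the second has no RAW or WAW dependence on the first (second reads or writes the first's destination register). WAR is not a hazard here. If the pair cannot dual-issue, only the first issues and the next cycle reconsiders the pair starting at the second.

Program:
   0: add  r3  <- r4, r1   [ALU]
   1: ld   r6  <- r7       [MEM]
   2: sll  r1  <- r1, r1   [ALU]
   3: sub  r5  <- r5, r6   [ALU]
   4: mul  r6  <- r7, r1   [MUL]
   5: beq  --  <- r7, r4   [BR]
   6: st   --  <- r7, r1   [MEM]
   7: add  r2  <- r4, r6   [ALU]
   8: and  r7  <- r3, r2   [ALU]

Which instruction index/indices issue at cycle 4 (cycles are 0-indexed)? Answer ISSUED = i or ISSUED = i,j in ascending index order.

ISSUED = 7

0. add;ld @i0+i1  | pair
1. sll;sub @i2+i3  | pair
2. mul @i4  | no-port MUL/BR
3. beq;st @i5+i6  | pair
4. add @i7  | RAW r2
5. and @i8  | tail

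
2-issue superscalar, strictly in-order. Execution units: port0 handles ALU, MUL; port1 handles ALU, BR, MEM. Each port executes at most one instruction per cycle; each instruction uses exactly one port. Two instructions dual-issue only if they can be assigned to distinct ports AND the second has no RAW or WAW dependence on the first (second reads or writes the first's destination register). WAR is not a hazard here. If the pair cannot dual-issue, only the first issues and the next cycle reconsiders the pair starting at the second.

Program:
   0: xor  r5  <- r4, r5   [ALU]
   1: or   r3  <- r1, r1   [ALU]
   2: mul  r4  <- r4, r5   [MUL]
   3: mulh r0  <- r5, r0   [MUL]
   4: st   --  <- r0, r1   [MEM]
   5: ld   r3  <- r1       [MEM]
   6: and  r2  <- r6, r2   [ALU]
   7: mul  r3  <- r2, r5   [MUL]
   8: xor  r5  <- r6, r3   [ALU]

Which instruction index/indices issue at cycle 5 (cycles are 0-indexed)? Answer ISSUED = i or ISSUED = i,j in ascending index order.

[0] i0&i1  xor.ALU+or.ALU  -- 2-wide
[1] i2  mul.MUL  -- no-port MUL/MUL
[2] i3  mulh.MUL  -- RAW r0
[3] i4  st.MEM  -- no-port MEM/MEM
[4] i5&i6  ld.MEM+and.ALU  -- 2-wide
[5] i7  mul.MUL  -- RAW r3
[6] i8  xor.ALU  -- tail

ISSUED = 7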